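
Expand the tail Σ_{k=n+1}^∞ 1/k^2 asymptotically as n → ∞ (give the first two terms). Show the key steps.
Σ_{k>n} 1/k^2 = 1/(1 · n) − 1/(2 · n^2) + O(1/n^3)

Compare to the integral: ∫_{n}^∞ x^(−2) dx = [−x^(−1)/1]_{n}^∞ = 1/((2−1)·n). The Euler-Maclaurin correction adds −f(n)/2 = −1/(2·n^2). Euler-Maclaurin then gives
  Σ_{k>n} 1/k^2 = ∫_{n}^∞ dx/x^2 − 1/(2·n^2) + O(1/n^3).
(Equivalently this is ζ(2) − Σ_{k≤n} 1/k^2.)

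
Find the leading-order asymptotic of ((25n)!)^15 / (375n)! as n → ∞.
((25n)!)^15/(375n)! ~ ((2π·25n)^(14/2) / sqrt(15)) · 15^(−15·25n)  →  0

Write N = 25n. Stirling: N! ~ sqrt(2π N)(N/e)^N and (15N)! ~ sqrt(2π·15N)·(15N/e)^(15N).
  (N!)^15/(15N)! ~ (2π N)^(15/2) (N/e)^(15N) / [sqrt(2π·15N) (15N/e)^(15N)]
     = (2π N)^(15/2) / sqrt(2π·15N) · (N/(15N))^(15N)
     = (2π N)^((15−1)/2) / sqrt(15) · 15^(−15N).
Since 15^15 > 1, the factor 15^(−15N) decays exponentially, so the ratio → 0. Substituting N = 25n gives the stated form.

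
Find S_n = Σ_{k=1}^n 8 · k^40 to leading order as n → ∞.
S_n ~ 8 · n^41 / 41

By integral comparison (Euler-Maclaurin), Σ_{k=1}^n 8 · k^40 = 8 · ∫_0^n x^40 dx + O(n^40) = 8 · n^41/41 + O(n^40). (Equivalently, Faulhaber's formula gives the same leading term.)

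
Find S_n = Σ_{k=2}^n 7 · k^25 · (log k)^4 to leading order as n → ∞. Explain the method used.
S_n ~ 7 · n^26 · (log n)^4 / 26

By integral comparison, S_n = ∫_1^n 7 · x^25 · (log x)^4 dx + O(n^25 · (log n)^4). For the integral, the leading term of ∫_1^n x^25 (log x)^4 dx is n^26/26 · (log n)^4 (by repeated integration by parts; each step lowers the log-exponent and produces a relatively O(1/log n) correction). Hence S_n ~ 7 · n^26 · (log n)^4 / 26.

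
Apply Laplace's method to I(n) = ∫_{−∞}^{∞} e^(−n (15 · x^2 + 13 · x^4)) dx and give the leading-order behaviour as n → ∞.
I(n) ~ sqrt(π/(15n))

φ(x) = 15 · x^2 + 13 · x^4 has its unique global minimum at x* = 0 (since φ'(x) = 30x + 52x^3 = 0 only at x = 0 for real x with both coefficients positive, and φ → ∞ as |x| → ∞). At x* = 0, φ(0) = 0 and φ''(0) = 30. Laplace's method then gives
  I(n) ~ sqrt(2π / (n · φ''(0))) · e^(−n φ(0)) = sqrt(2π / (30n)) = sqrt(π/(15n)).
The 13 · x^4 term contributes only at subleading order (an O(1/n) relative correction).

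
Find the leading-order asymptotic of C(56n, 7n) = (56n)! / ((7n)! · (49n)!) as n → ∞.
C(56n, 7n) ~ (16777216/823543)^(7n) · sqrt(4/(7π·7n))

Write N = 7n. Apply Stirling to each factorial:
  (8N)! ~ sqrt(2π·8N) · (8N/e)^(8N),
  N! ~ sqrt(2π N) · (N/e)^N,
  (7N)! ~ sqrt(2π·7N) · (7N/e)^(7N).
The exponential factors combine to (8N)^(8N) / (N^N · (7N)^(7N)) = 8^(8N)/7^(7N) = (8^8/7^7)^N = (16777216/823543)^N.
The square-root prefactors combine to sqrt(2π·8N) / (sqrt(2π N)·sqrt(2π·7N)) = sqrt(8 / (2π·7·N)) = sqrt(4/(7π·7n)).
Substituting N = 7n: C(56n, 7n) ~ (16777216/823543)^(7n) · sqrt(4/(7π·7n)).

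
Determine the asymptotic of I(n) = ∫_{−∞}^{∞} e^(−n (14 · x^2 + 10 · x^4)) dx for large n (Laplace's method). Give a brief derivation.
I(n) ~ sqrt(π/(14n))

φ(x) = 14 · x^2 + 10 · x^4 has its unique global minimum at x* = 0 (since φ'(x) = 28x + 40x^3 = 0 only at x = 0 for real x with both coefficients positive, and φ → ∞ as |x| → ∞). At x* = 0, φ(0) = 0 and φ''(0) = 28. Laplace's method then gives
  I(n) ~ sqrt(2π / (n · φ''(0))) · e^(−n φ(0)) = sqrt(2π / (28n)) = sqrt(π/(14n)).
The 10 · x^4 term contributes only at subleading order (an O(1/n) relative correction).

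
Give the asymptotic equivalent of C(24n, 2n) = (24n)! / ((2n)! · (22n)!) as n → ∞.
C(24n, 2n) ~ (8916100448256/285311670611)^(2n) · sqrt(6/(11π·2n))

Write N = 2n. Apply Stirling to each factorial:
  (12N)! ~ sqrt(2π·12N) · (12N/e)^(12N),
  N! ~ sqrt(2π N) · (N/e)^N,
  (11N)! ~ sqrt(2π·11N) · (11N/e)^(11N).
The exponential factors combine to (12N)^(12N) / (N^N · (11N)^(11N)) = 12^(12N)/11^(11N) = (12^12/11^11)^N = (8916100448256/285311670611)^N.
The square-root prefactors combine to sqrt(2π·12N) / (sqrt(2π N)·sqrt(2π·11N)) = sqrt(12 / (2π·11·N)) = sqrt(6/(11π·2n)).
Substituting N = 2n: C(24n, 2n) ~ (8916100448256/285311670611)^(2n) · sqrt(6/(11π·2n)).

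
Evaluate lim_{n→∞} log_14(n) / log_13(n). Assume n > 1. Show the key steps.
lim = ln(13) / ln(14) = log_14(13)

Change of base: log_14(n) = ln n / ln 14 and log_13(n) = ln n / ln 13. The ratio is (ln n / ln 14) · (ln 13 / ln n) = ln 13 / ln 14, a constant independent of n. So the limit is ln 13 / ln 14 = log_14(13).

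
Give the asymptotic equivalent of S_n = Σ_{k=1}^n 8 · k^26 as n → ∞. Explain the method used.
S_n ~ 8 · n^27 / 27

By integral comparison (Euler-Maclaurin), Σ_{k=1}^n 8 · k^26 = 8 · ∫_0^n x^26 dx + O(n^26) = 8 · n^27/27 + O(n^26). (Equivalently, Faulhaber's formula gives the same leading term.)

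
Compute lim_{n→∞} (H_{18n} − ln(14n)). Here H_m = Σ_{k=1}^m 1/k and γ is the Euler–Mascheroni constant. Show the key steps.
lim = ln(9/7) + γ

By Euler-Maclaurin, H_m = ln m + γ + O(1/m). So
  H_{18n} − ln(14n) = ln(18n) + γ − ln(14n) + O(1/n)
                       = ln(18/14) + γ + O(1/n).
Hence the limit is ln(18/14) + γ (= ln(9/7)).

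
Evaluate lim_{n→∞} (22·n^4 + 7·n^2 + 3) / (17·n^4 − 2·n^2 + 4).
lim = 22/17

For large n the leading n^4 terms dominate both numerator and denominator. Dividing top and bottom by n^4, every other term tends to 0, leaving 22/17.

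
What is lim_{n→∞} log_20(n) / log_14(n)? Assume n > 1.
lim = ln(14) / ln(20) = log_20(14)

Change of base: log_20(n) = ln n / ln 20 and log_14(n) = ln n / ln 14. The ratio is (ln n / ln 20) · (ln 14 / ln n) = ln 14 / ln 20, a constant independent of n. So the limit is ln 14 / ln 20 = log_20(14).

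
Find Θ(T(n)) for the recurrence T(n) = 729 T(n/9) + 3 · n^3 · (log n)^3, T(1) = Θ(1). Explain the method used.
T(n) = Θ(n^3 · (log n)^4)

Here log_9 729 = 3 and f(n) = 3 · n^3 · (log n)^3 = Θ(n^(log_9 729) · (log n)^3). This is the extended Case 2 of the master theorem (f matches the critical exponent up to log factors), giving T(n) = Θ(n^(log_9 729) · (log n)^(3+1)) = Θ(n^3 · (log n)^4).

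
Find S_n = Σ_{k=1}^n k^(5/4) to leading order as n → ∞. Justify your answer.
S_n ~ (4/9) · n^(9/4)

Integral comparison: Σ_{k=1}^n k^(5/4) = ∫_0^n x^(5/4) dx + O(n^(5/4)). The integral is n^(1 + 5/4) / (1 + 5/4) = n^((5+4)/4) / ((5+4)/4) = (4/9) · n^(9/4).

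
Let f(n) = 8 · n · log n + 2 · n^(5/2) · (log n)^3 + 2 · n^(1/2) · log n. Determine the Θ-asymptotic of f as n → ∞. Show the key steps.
f(n) ∈ Θ(n^(5/2) · (log n)^3)

Compare the terms by growth order. For large n, n^a · (log n)^b dominates n^a' · (log n)^b' iff a > a', or (a = a' and b > b'). Ranking the 3 terms shows the dominant one is 2 · n^(5/2) · (log n)^3. Hence f(n) ∈ Θ(n^(5/2) · (log n)^3).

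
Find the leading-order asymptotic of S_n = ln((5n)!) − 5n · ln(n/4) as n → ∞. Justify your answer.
S_n ~ 5n · (ln 20 − 1) + O(ln n)

Stirling: ln((5n)!) = 5n ln(5n) − 5n + O(ln n).
  S_n = 5n ln(5n) − 5n − 5n ln(n/4) + O(ln n)
      = 5n ln(5n) − 5n ln n + 5n ln 4 − 5n + O(ln n)
      = 5n ln 5 + 5n ln 4 − 5n + O(ln n)
      = 5n (ln 20 − 1) + O(ln n).
Numerically ln(20) − 1 ≈ 1.9957.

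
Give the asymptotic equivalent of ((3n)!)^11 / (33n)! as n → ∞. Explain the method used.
((3n)!)^11/(33n)! ~ ((2π·3n)^(10/2) / sqrt(11)) · 11^(−11·3n)  →  0

Write N = 3n. Stirling: N! ~ sqrt(2π N)(N/e)^N and (11N)! ~ sqrt(2π·11N)·(11N/e)^(11N).
  (N!)^11/(11N)! ~ (2π N)^(11/2) (N/e)^(11N) / [sqrt(2π·11N) (11N/e)^(11N)]
     = (2π N)^(11/2) / sqrt(2π·11N) · (N/(11N))^(11N)
     = (2π N)^((11−1)/2) / sqrt(11) · 11^(−11N).
Since 11^11 > 1, the factor 11^(−11N) decays exponentially, so the ratio → 0. Substituting N = 3n gives the stated form.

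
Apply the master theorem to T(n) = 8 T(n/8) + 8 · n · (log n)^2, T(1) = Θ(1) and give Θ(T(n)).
T(n) = Θ(n · (log n)^3)

Here log_8 8 = 1 and f(n) = 8 · n · (log n)^2 = Θ(n^(log_8 8) · (log n)^2). This is the extended Case 2 of the master theorem (f matches the critical exponent up to log factors), giving T(n) = Θ(n^(log_8 8) · (log n)^(2+1)) = Θ(n · (log n)^3).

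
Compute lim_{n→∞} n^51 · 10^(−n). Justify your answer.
lim = 0

Exponentials with base > 1 dominate every fixed polynomial: for any fixed c, n^c / 10^n → 0 as n → ∞ (e.g. by the ratio test, or by writing 10^n = e^(n ln 10) and noting e^(n ln 10) / n^c → ∞). Hence n^51 · 10^(−n) = n^51 / 10^n → 0.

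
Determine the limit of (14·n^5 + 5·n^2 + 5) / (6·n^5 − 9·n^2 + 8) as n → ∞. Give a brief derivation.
lim = 14/6 = 7/3

For large n the leading n^5 terms dominate both numerator and denominator. Dividing top and bottom by n^5, every other term tends to 0, leaving 14/6 = 7/3.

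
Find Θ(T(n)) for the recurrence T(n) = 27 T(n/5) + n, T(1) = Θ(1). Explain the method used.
T(n) = Θ(n^(log_5 27))

Master theorem: compare f(n) = n to n^(log_5 27) where log_5 27 ≈ 2.048. Since 1 < log_5 27, we have f(n) = O(n^(log_5 27 − ε)) for some ε > 0 — Case 1. Hence T(n) = Θ(n^(log_5 27)).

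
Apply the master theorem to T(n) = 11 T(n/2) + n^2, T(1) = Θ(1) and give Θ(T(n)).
T(n) = Θ(n^(log_2 11))

Master theorem: compare f(n) = n^2 to n^(log_2 11) where log_2 11 ≈ 3.459. Since 2 < log_2 11, we have f(n) = O(n^(log_2 11 − ε)) for some ε > 0 — Case 1. Hence T(n) = Θ(n^(log_2 11)).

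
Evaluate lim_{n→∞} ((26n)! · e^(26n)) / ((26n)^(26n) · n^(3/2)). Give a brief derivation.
lim = 0

Stirling: (26n)! ~ sqrt(2π·26n) · (26n/e)^(26n). Hence
  (26n)! · e^(26n) / (26n)^(26n) ~ sqrt(2π·26n).
Dividing by n^(3/2): sqrt(2π·26n) / n^(3/2) = sqrt(2π·26) · n^((1−3)/2), so the expression behaves like sqrt(2π·26) · n^((1−3)/2) → 0.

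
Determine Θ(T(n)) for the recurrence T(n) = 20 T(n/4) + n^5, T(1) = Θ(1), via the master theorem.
T(n) = Θ(n^5)

log_4 20 ≈ 2.161. f(n) = n^5 dominates n^(log_4 20) since 5 > 2.161, and the regularity condition a·f(n/b) = 20·(n/4)^5 = (20/1024)·n^5 ≤ c·f(n) holds with c = 20/1024 ≈ 0.0195 < 1. So this is Case 3: T(n) = Θ(f(n)) = Θ(n^5).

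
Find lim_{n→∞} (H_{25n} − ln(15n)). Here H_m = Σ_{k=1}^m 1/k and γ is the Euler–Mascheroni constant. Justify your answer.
lim = ln(5/3) + γ

By Euler-Maclaurin, H_m = ln m + γ + O(1/m). So
  H_{25n} − ln(15n) = ln(25n) + γ − ln(15n) + O(1/n)
                       = ln(25/15) + γ + O(1/n).
Hence the limit is ln(25/15) + γ (= ln(5/3)).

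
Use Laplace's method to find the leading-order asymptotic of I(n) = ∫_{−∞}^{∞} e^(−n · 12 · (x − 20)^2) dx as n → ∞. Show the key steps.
I(n) = sqrt(π/(12n))

Here φ(x) = 12 · (x − 20)^2 has its unique minimum at x* = 20 with φ(x*) = 0 and φ''(x*) = 24. Laplace's method gives
  I(n) ~ e^(−n φ(x*)) · sqrt(2π / (n · φ''(x*))) = sqrt(2π / (24n)) = sqrt(π/(12n)).
This is exact: substituting u = (x − 20)·sqrt(12n) gives I(n) = (1/sqrt(12n)) ∫_{−∞}^{∞} e^(−u^2) du = sqrt(π/(12n)).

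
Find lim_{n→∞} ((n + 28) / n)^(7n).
lim = e^196

Rewrite as (1 + 28/n)^(7n). By the standard limit (1 + x/n)^n → e^x, we have (1 + 28/n)^n → e^28, and raising to the 7th power gives e^196.
More precisely, ln[(1 + 28/n)^(7n)] = 7n · ln(1 + 28/n) = 7n · (28/n + O(1/n^2)) = 196 + O(1/n) → 196.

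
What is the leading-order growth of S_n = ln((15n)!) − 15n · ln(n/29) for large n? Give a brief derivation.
S_n ~ 15n · (ln 435 − 1) + O(ln n)

Stirling: ln((15n)!) = 15n ln(15n) − 15n + O(ln n).
  S_n = 15n ln(15n) − 15n − 15n ln(n/29) + O(ln n)
      = 15n ln(15n) − 15n ln n + 15n ln 29 − 15n + O(ln n)
      = 15n ln 15 + 15n ln 29 − 15n + O(ln n)
      = 15n (ln 435 − 1) + O(ln n).
Numerically ln(435) − 1 ≈ 5.0753.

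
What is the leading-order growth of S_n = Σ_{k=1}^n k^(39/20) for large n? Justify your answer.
S_n ~ (20/59) · n^(59/20)

Integral comparison: Σ_{k=1}^n k^(39/20) = ∫_0^n x^(39/20) dx + O(n^(39/20)). The integral is n^(1 + 39/20) / (1 + 39/20) = n^((39+20)/20) / ((39+20)/20) = (20/59) · n^(59/20).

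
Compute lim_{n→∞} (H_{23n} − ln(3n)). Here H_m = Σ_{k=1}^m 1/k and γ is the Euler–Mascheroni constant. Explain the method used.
lim = ln(23/3) + γ

By Euler-Maclaurin, H_m = ln m + γ + O(1/m). So
  H_{23n} − ln(3n) = ln(23n) + γ − ln(3n) + O(1/n)
                       = ln(23/3) + γ + O(1/n).
Hence the limit is ln(23/3) + γ.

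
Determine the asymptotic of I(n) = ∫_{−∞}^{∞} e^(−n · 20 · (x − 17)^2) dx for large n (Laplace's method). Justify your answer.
I(n) = sqrt(π/(20n))

Here φ(x) = 20 · (x − 17)^2 has its unique minimum at x* = 17 with φ(x*) = 0 and φ''(x*) = 40. Laplace's method gives
  I(n) ~ e^(−n φ(x*)) · sqrt(2π / (n · φ''(x*))) = sqrt(2π / (40n)) = sqrt(π/(20n)).
This is exact: substituting u = (x − 17)·sqrt(20n) gives I(n) = (1/sqrt(20n)) ∫_{−∞}^{∞} e^(−u^2) du = sqrt(π/(20n)).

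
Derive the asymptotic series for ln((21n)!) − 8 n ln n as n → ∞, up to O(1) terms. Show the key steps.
ln((21n)!) − 8 n ln n = 13 n ln n + 21(ln 21 − 1) n + (1/2) ln(2π·21n) + O(1/n)

Stirling: ln((21n)!) = 21n ln(21n) − 21n + (1/2) ln(2π·21n) + O(1/n).
Expand 21n ln(21n) = 21n (ln n + ln 21) = 21n ln n + 21n ln 21.
Subtract 8n ln n: leading term is (21 − 8) n ln n = 13 n ln n. The next term is 21n ln 21 − 21n = 21(ln 21 − 1) n. Then the (1/2) ln(2π·21n) correction.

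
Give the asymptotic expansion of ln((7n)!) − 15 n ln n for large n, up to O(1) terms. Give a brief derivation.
ln((7n)!) − 15 n ln n = −8 n ln n + 7(ln 7 − 1) n + (1/2) ln(2π·7n) + O(1/n)

Stirling: ln((7n)!) = 7n ln(7n) − 7n + (1/2) ln(2π·7n) + O(1/n).
Expand 7n ln(7n) = 7n (ln n + ln 7) = 7n ln n + 7n ln 7.
Subtract 15n ln n: leading term is (7 − 15) n ln n = −8 n ln n. The next term is 7n ln 7 − 7n = 7(ln 7 − 1) n. Then the (1/2) ln(2π·7n) correction.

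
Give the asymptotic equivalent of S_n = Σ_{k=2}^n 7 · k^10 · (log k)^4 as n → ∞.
S_n ~ 7 · n^11 · (log n)^4 / 11

By integral comparison, S_n = ∫_1^n 7 · x^10 · (log x)^4 dx + O(n^10 · (log n)^4). For the integral, the leading term of ∫_1^n x^10 (log x)^4 dx is n^11/11 · (log n)^4 (by repeated integration by parts; each step lowers the log-exponent and produces a relatively O(1/log n) correction). Hence S_n ~ 7 · n^11 · (log n)^4 / 11.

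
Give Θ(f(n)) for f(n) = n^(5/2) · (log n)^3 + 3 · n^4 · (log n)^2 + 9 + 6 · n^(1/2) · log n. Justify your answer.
f(n) ∈ Θ(n^4 · (log n)^2)

Compare the terms by growth order. For large n, n^a · (log n)^b dominates n^a' · (log n)^b' iff a > a', or (a = a' and b > b'). Ranking the 4 terms shows the dominant one is 3 · n^4 · (log n)^2. Hence f(n) ∈ Θ(n^4 · (log n)^2).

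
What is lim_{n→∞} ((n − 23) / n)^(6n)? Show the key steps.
lim = e^(−138)

Rewrite as (1 − 23/n)^(6n). By the standard limit (1 + x/n)^n → e^x, we have (1 − 23/n)^n → e^(−23), and raising to the 6th power gives e^(−138).
More precisely, ln[(1 − 23/n)^(6n)] = 6n · ln(1 − 23/n) = 6n · (-23/n + O(1/n^2)) = -138 + O(1/n) → -138.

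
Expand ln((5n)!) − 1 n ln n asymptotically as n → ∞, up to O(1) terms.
ln((5n)!) − 1 n ln n = 4 n ln n + 5(ln 5 − 1) n + (1/2) ln(2π·5n) + O(1/n)

Stirling: ln((5n)!) = 5n ln(5n) − 5n + (1/2) ln(2π·5n) + O(1/n).
Expand 5n ln(5n) = 5n (ln n + ln 5) = 5n ln n + 5n ln 5.
Subtract 1n ln n: leading term is (5 − 1) n ln n = 4 n ln n. The next term is 5n ln 5 − 5n = 5(ln 5 − 1) n. Then the (1/2) ln(2π·5n) correction.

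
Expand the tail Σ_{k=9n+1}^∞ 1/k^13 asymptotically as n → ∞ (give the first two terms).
Σ_{k>9n} 1/k^13 = 1/(12 · (9n)^12) − 1/(2 · (9n)^13) + O(1/(9n)^14)

Compare to the integral: ∫_{9n}^∞ x^(−13) dx = [−x^(−12)/12]_{9n}^∞ = 1/((13−1)·(9n)^12). The Euler-Maclaurin correction adds −f(9n)/2 = −1/(2·(9n)^13). Euler-Maclaurin then gives
  Σ_{k>9n} 1/k^13 = ∫_{9n}^∞ dx/x^13 − 1/(2·(9n)^13) + O(1/(9n)^14).
(Equivalently this is ζ(13) − Σ_{k≤9n} 1/k^13.)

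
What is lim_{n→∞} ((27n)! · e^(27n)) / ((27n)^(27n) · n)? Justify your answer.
lim = 0

Stirling: (27n)! ~ sqrt(2π·27n) · (27n/e)^(27n). Hence
  (27n)! · e^(27n) / (27n)^(27n) ~ sqrt(2π·27n).
Dividing by n: sqrt(2π·27n) / n = sqrt(2π·27) · n^((1−2)/2), so the expression behaves like sqrt(2π·27) · n^((1−2)/2) → 0.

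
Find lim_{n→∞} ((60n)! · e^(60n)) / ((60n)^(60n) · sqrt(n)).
lim = sqrt(2π·60)

Stirling: (60n)! ~ sqrt(2π·60n) · (60n/e)^(60n). Hence
  (60n)! · e^(60n) / (60n)^(60n) ~ sqrt(2π·60n).
Dividing by sqrt(n): sqrt(2π·60n) / sqrt(n) = sqrt(2π·60) · n^((1−1)/2), so the limit is sqrt(2π·60).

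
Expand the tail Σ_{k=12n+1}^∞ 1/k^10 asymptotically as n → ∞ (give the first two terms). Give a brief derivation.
Σ_{k>12n} 1/k^10 = 1/(9 · (12n)^9) − 1/(2 · (12n)^10) + O(1/(12n)^11)

Compare to the integral: ∫_{12n}^∞ x^(−10) dx = [−x^(−9)/9]_{12n}^∞ = 1/((10−1)·(12n)^9). The Euler-Maclaurin correction adds −f(12n)/2 = −1/(2·(12n)^10). Euler-Maclaurin then gives
  Σ_{k>12n} 1/k^10 = ∫_{12n}^∞ dx/x^10 − 1/(2·(12n)^10) + O(1/(12n)^11).
(Equivalently this is ζ(10) − Σ_{k≤12n} 1/k^10.)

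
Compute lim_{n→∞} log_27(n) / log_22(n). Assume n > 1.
lim = ln(22) / ln(27) = log_27(22)

Change of base: log_27(n) = ln n / ln 27 and log_22(n) = ln n / ln 22. The ratio is (ln n / ln 27) · (ln 22 / ln n) = ln 22 / ln 27, a constant independent of n. So the limit is ln 22 / ln 27 = log_27(22).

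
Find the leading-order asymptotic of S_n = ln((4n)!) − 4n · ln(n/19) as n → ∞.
S_n ~ 4n · (ln 76 − 1) + O(ln n)

Stirling: ln((4n)!) = 4n ln(4n) − 4n + O(ln n).
  S_n = 4n ln(4n) − 4n − 4n ln(n/19) + O(ln n)
      = 4n ln(4n) − 4n ln n + 4n ln 19 − 4n + O(ln n)
      = 4n ln 4 + 4n ln 19 − 4n + O(ln n)
      = 4n (ln 76 − 1) + O(ln n).
Numerically ln(76) − 1 ≈ 3.3307.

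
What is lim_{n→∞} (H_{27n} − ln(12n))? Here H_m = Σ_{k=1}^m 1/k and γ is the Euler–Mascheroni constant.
lim = ln(9/4) + γ

By Euler-Maclaurin, H_m = ln m + γ + O(1/m). So
  H_{27n} − ln(12n) = ln(27n) + γ − ln(12n) + O(1/n)
                       = ln(27/12) + γ + O(1/n).
Hence the limit is ln(27/12) + γ (= ln(9/4)).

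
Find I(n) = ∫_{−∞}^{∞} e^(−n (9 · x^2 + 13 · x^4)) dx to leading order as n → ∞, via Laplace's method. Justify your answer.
I(n) ~ sqrt(π/(9n))

φ(x) = 9 · x^2 + 13 · x^4 has its unique global minimum at x* = 0 (since φ'(x) = 18x + 52x^3 = 0 only at x = 0 for real x with both coefficients positive, and φ → ∞ as |x| → ∞). At x* = 0, φ(0) = 0 and φ''(0) = 18. Laplace's method then gives
  I(n) ~ sqrt(2π / (n · φ''(0))) · e^(−n φ(0)) = sqrt(2π / (18n)) = sqrt(π/(9n)).
The 13 · x^4 term contributes only at subleading order (an O(1/n) relative correction).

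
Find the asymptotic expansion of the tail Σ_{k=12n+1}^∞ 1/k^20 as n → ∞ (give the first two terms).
Σ_{k>12n} 1/k^20 = 1/(19 · (12n)^19) − 1/(2 · (12n)^20) + O(1/(12n)^21)

Compare to the integral: ∫_{12n}^∞ x^(−20) dx = [−x^(−19)/19]_{12n}^∞ = 1/((20−1)·(12n)^19). The Euler-Maclaurin correction adds −f(12n)/2 = −1/(2·(12n)^20). Euler-Maclaurin then gives
  Σ_{k>12n} 1/k^20 = ∫_{12n}^∞ dx/x^20 − 1/(2·(12n)^20) + O(1/(12n)^21).
(Equivalently this is ζ(20) − Σ_{k≤12n} 1/k^20.)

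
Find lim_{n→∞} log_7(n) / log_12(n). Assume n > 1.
lim = ln(12) / ln(7) = log_7(12)

Change of base: log_7(n) = ln n / ln 7 and log_12(n) = ln n / ln 12. The ratio is (ln n / ln 7) · (ln 12 / ln n) = ln 12 / ln 7, a constant independent of n. So the limit is ln 12 / ln 7 = log_7(12).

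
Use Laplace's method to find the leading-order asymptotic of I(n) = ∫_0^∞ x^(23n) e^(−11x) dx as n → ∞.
I(n) ~ (sqrt(2π·23n) / 11) · (23n/(11e))^(23n)

Write the integrand as exp(23n ln x − 11x) and set f(x) = 23n ln x − 11x. Then f'(x) = 23n/x − 11 = 0 at x* = 23n/11, and f''(x*) = −23n/x*^2 = −11^2/(23n). Laplace's method (interior maximum) gives
  I(n) ~ e^(f(x*)) · sqrt(2π / |f''(x*)|)
        = exp(23n ln(23n/11) − 23n) · sqrt(2π · 23n / 11^2)
        = (23n/11)^(23n) e^(−23n) · sqrt(2π·23n) / 11
        = (sqrt(2π·23n) / 11) · (23n/(11e))^(23n).
This matches Γ(23n+1)/11^(23n+1) with Stirling applied to Γ.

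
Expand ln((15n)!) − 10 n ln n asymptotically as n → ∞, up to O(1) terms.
ln((15n)!) − 10 n ln n = 5 n ln n + 15(ln 15 − 1) n + (1/2) ln(2π·15n) + O(1/n)

Stirling: ln((15n)!) = 15n ln(15n) − 15n + (1/2) ln(2π·15n) + O(1/n).
Expand 15n ln(15n) = 15n (ln n + ln 15) = 15n ln n + 15n ln 15.
Subtract 10n ln n: leading term is (15 − 10) n ln n = 5 n ln n. The next term is 15n ln 15 − 15n = 15(ln 15 − 1) n. Then the (1/2) ln(2π·15n) correction.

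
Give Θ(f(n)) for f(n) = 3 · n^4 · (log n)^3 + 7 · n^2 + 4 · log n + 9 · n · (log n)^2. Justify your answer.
f(n) ∈ Θ(n^4 · (log n)^3)

Compare the terms by growth order. For large n, n^a · (log n)^b dominates n^a' · (log n)^b' iff a > a', or (a = a' and b > b'). Ranking the 4 terms shows the dominant one is 3 · n^4 · (log n)^3. Hence f(n) ∈ Θ(n^4 · (log n)^3).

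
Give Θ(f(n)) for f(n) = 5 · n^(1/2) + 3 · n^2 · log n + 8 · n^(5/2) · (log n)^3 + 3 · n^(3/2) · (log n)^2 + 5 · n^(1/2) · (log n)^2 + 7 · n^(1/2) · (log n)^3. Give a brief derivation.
f(n) ∈ Θ(n^(5/2) · (log n)^3)

Compare the terms by growth order. For large n, n^a · (log n)^b dominates n^a' · (log n)^b' iff a > a', or (a = a' and b > b'). Ranking the 6 terms shows the dominant one is 8 · n^(5/2) · (log n)^3. Hence f(n) ∈ Θ(n^(5/2) · (log n)^3).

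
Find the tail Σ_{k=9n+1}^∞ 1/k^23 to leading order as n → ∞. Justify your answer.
Σ_{k>9n} 1/k^23 ~ 1/(22 · (9n)^22)

Compare to the integral: ∫_{9n}^∞ x^(−23) dx = [−x^(−22)/22]_{9n}^∞ = 1/((23−1)·(9n)^22). Euler-Maclaurin then gives
  Σ_{k>9n} 1/k^23 = ∫_{9n}^∞ dx/x^23 − 1/(2·(9n)^23) + O(1/(9n)^24).
(Equivalently this is ζ(23) − Σ_{k≤9n} 1/k^23.)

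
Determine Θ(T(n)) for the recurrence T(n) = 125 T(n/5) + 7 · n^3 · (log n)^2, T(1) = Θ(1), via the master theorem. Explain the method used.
T(n) = Θ(n^3 · (log n)^3)

Here log_5 125 = 3 and f(n) = 7 · n^3 · (log n)^2 = Θ(n^(log_5 125) · (log n)^2). This is the extended Case 2 of the master theorem (f matches the critical exponent up to log factors), giving T(n) = Θ(n^(log_5 125) · (log n)^(2+1)) = Θ(n^3 · (log n)^3).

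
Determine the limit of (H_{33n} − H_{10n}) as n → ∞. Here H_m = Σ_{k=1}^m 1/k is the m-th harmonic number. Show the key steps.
lim = ln(33/10)

Euler-Maclaurin gives H_m = ln m + γ + 1/(2m) + O(1/m^2). The γ and O(1/m) terms cancel in the difference:
  H_{33n} − H_{10n} = ln(33n) − ln(10n) + O(1/n) = ln(33/10) + O(1/n).
Hence the limit is ln(33/10).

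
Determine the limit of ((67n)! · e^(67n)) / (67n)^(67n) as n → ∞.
lim = ∞

Stirling: (67n)! ~ sqrt(2π·67n) · (67n/e)^(67n). Hence
  (67n)! · e^(67n) / (67n)^(67n) ~ sqrt(2π·67n) = sqrt(2π·67) · sqrt(n) → ∞.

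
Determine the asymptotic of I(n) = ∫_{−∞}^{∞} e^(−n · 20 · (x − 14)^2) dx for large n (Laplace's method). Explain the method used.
I(n) = sqrt(π/(20n))

Here φ(x) = 20 · (x − 14)^2 has its unique minimum at x* = 14 with φ(x*) = 0 and φ''(x*) = 40. Laplace's method gives
  I(n) ~ e^(−n φ(x*)) · sqrt(2π / (n · φ''(x*))) = sqrt(2π / (40n)) = sqrt(π/(20n)).
This is exact: substituting u = (x − 14)·sqrt(20n) gives I(n) = (1/sqrt(20n)) ∫_{−∞}^{∞} e^(−u^2) du = sqrt(π/(20n)).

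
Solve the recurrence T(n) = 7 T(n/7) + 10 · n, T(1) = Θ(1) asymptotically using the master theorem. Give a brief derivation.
T(n) = Θ(n log n)

log_7 7 = 1, and f(n) = 10 · n = Θ(n^(log_7 7)). This is Case 2 of the master theorem: T(n) = Θ(f(n) · log n) = Θ(n log n).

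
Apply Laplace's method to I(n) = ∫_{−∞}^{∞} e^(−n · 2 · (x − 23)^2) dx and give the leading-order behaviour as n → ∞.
I(n) = sqrt(π/(2n))

Here φ(x) = 2 · (x − 23)^2 has its unique minimum at x* = 23 with φ(x*) = 0 and φ''(x*) = 4. Laplace's method gives
  I(n) ~ e^(−n φ(x*)) · sqrt(2π / (n · φ''(x*))) = sqrt(2π / (4n)) = sqrt(π/(2n)).
This is exact: substituting u = (x − 23)·sqrt(2n) gives I(n) = (1/sqrt(2n)) ∫_{−∞}^{∞} e^(−u^2) du = sqrt(π/(2n)).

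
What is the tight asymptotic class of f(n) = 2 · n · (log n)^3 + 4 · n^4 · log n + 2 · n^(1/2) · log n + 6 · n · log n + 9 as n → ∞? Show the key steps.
f(n) ∈ Θ(n^4 · log n)

Compare the terms by growth order. For large n, n^a · (log n)^b dominates n^a' · (log n)^b' iff a > a', or (a = a' and b > b'). Ranking the 5 terms shows the dominant one is 4 · n^4 · log n. Hence f(n) ∈ Θ(n^4 · log n).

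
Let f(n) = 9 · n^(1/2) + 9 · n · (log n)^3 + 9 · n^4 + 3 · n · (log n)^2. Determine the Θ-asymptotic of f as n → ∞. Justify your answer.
f(n) ∈ Θ(n^4)

Compare the terms by growth order. For large n, n^a · (log n)^b dominates n^a' · (log n)^b' iff a > a', or (a = a' and b > b'). Ranking the 4 terms shows the dominant one is 9 · n^4. Hence f(n) ∈ Θ(n^4).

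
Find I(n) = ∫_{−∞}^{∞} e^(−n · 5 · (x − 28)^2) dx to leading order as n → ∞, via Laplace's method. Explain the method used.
I(n) = sqrt(π/(5n))

Here φ(x) = 5 · (x − 28)^2 has its unique minimum at x* = 28 with φ(x*) = 0 and φ''(x*) = 10. Laplace's method gives
  I(n) ~ e^(−n φ(x*)) · sqrt(2π / (n · φ''(x*))) = sqrt(2π / (10n)) = sqrt(π/(5n)).
This is exact: substituting u = (x − 28)·sqrt(5n) gives I(n) = (1/sqrt(5n)) ∫_{−∞}^{∞} e^(−u^2) du = sqrt(π/(5n)).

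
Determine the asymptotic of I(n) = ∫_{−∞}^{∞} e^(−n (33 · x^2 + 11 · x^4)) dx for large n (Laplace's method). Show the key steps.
I(n) ~ sqrt(π/(33n))

φ(x) = 33 · x^2 + 11 · x^4 has its unique global minimum at x* = 0 (since φ'(x) = 66x + 44x^3 = 0 only at x = 0 for real x with both coefficients positive, and φ → ∞ as |x| → ∞). At x* = 0, φ(0) = 0 and φ''(0) = 66. Laplace's method then gives
  I(n) ~ sqrt(2π / (n · φ''(0))) · e^(−n φ(0)) = sqrt(2π / (66n)) = sqrt(π/(33n)).
The 11 · x^4 term contributes only at subleading order (an O(1/n) relative correction).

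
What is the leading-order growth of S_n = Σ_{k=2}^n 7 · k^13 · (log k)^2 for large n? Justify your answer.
S_n ~ n^14 · (log n)^2 / 2

By integral comparison, S_n = ∫_1^n 7 · x^13 · (log x)^2 dx + O(n^13 · (log n)^2). For the integral, the leading term of ∫_1^n x^13 (log x)^2 dx is n^14/14 · (log n)^2 (by repeated integration by parts; each step lowers the log-exponent and produces a relatively O(1/log n) correction). Hence S_n ~ n^14 · (log n)^2 / 2.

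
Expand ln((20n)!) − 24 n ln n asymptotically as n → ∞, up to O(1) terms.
ln((20n)!) − 24 n ln n = −4 n ln n + 20(ln 20 − 1) n + (1/2) ln(2π·20n) + O(1/n)

Stirling: ln((20n)!) = 20n ln(20n) − 20n + (1/2) ln(2π·20n) + O(1/n).
Expand 20n ln(20n) = 20n (ln n + ln 20) = 20n ln n + 20n ln 20.
Subtract 24n ln n: leading term is (20 − 24) n ln n = −4 n ln n. The next term is 20n ln 20 − 20n = 20(ln 20 − 1) n. Then the (1/2) ln(2π·20n) correction.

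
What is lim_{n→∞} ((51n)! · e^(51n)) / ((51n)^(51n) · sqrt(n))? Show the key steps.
lim = sqrt(2π·51)

Stirling: (51n)! ~ sqrt(2π·51n) · (51n/e)^(51n). Hence
  (51n)! · e^(51n) / (51n)^(51n) ~ sqrt(2π·51n).
Dividing by sqrt(n): sqrt(2π·51n) / sqrt(n) = sqrt(2π·51) · n^((1−1)/2), so the limit is sqrt(2π·51).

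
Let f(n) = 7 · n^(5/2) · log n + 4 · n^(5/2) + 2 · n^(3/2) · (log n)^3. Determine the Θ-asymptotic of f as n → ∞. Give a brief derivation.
f(n) ∈ Θ(n^(5/2) · log n)

Compare the terms by growth order. For large n, n^a · (log n)^b dominates n^a' · (log n)^b' iff a > a', or (a = a' and b > b'). Ranking the 3 terms shows the dominant one is 7 · n^(5/2) · log n. Hence f(n) ∈ Θ(n^(5/2) · log n).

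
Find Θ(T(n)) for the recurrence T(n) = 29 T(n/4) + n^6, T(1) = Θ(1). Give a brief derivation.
T(n) = Θ(n^6)

log_4 29 ≈ 2.429. f(n) = n^6 dominates n^(log_4 29) since 6 > 2.429, and the regularity condition a·f(n/b) = 29·(n/4)^6 = (29/4096)·n^6 ≤ c·f(n) holds with c = 29/4096 ≈ 0.00708 < 1. So this is Case 3: T(n) = Θ(f(n)) = Θ(n^6).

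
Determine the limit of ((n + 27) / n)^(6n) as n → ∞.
lim = e^162

Rewrite as (1 + 27/n)^(6n). By the standard limit (1 + x/n)^n → e^x, we have (1 + 27/n)^n → e^27, and raising to the 6th power gives e^162.
More precisely, ln[(1 + 27/n)^(6n)] = 6n · ln(1 + 27/n) = 6n · (27/n + O(1/n^2)) = 162 + O(1/n) → 162.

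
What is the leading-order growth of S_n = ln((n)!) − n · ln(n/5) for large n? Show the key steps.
S_n ~ n · (ln 5 − 1) + O(ln n)

Stirling: ln((n)!) = n ln(n) − n + O(ln n).
  S_n = n ln(n) − n − n ln(n/5) + O(ln n)
      = n ln(n) − n ln n + n ln 5 − n + O(ln n)
      = n ln 5 − n + O(ln n)
      = n (ln 5 − 1) + O(ln n).
Numerically ln(5) − 1 ≈ 0.6094.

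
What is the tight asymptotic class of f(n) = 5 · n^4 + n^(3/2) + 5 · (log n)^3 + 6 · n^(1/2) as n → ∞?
f(n) ∈ Θ(n^4)

Compare the terms by growth order. For large n, n^a · (log n)^b dominates n^a' · (log n)^b' iff a > a', or (a = a' and b > b'). Ranking the 4 terms shows the dominant one is 5 · n^4. Hence f(n) ∈ Θ(n^4).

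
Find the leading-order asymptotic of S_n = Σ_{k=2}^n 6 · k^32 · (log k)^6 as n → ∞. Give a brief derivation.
S_n ~ 2 · n^33 · (log n)^6 / 11

By integral comparison, S_n = ∫_1^n 6 · x^32 · (log x)^6 dx + O(n^32 · (log n)^6). For the integral, the leading term of ∫_1^n x^32 (log x)^6 dx is n^33/33 · (log n)^6 (by repeated integration by parts; each step lowers the log-exponent and produces a relatively O(1/log n) correction). Hence S_n ~ 2 · n^33 · (log n)^6 / 11.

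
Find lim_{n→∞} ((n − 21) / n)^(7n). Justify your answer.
lim = e^(−147)

Rewrite as (1 − 21/n)^(7n). By the standard limit (1 + x/n)^n → e^x, we have (1 − 21/n)^n → e^(−21), and raising to the 7th power gives e^(−147).
More precisely, ln[(1 − 21/n)^(7n)] = 7n · ln(1 − 21/n) = 7n · (-21/n + O(1/n^2)) = -147 + O(1/n) → -147.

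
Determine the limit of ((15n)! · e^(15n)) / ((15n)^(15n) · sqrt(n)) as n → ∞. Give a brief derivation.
lim = sqrt(2π·15)

Stirling: (15n)! ~ sqrt(2π·15n) · (15n/e)^(15n). Hence
  (15n)! · e^(15n) / (15n)^(15n) ~ sqrt(2π·15n).
Dividing by sqrt(n): sqrt(2π·15n) / sqrt(n) = sqrt(2π·15) · n^((1−1)/2), so the limit is sqrt(2π·15).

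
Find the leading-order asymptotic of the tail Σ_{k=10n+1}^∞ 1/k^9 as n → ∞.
Σ_{k>10n} 1/k^9 ~ 1/(8 · (10n)^8)

Compare to the integral: ∫_{10n}^∞ x^(−9) dx = [−x^(−8)/8]_{10n}^∞ = 1/((9−1)·(10n)^8). Euler-Maclaurin then gives
  Σ_{k>10n} 1/k^9 = ∫_{10n}^∞ dx/x^9 − 1/(2·(10n)^9) + O(1/(10n)^10).
(Equivalently this is ζ(9) − Σ_{k≤10n} 1/k^9.)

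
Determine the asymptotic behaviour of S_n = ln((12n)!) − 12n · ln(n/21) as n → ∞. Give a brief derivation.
S_n ~ 12n · (ln 252 − 1) + O(ln n)

Stirling: ln((12n)!) = 12n ln(12n) − 12n + O(ln n).
  S_n = 12n ln(12n) − 12n − 12n ln(n/21) + O(ln n)
      = 12n ln(12n) − 12n ln n + 12n ln 21 − 12n + O(ln n)
      = 12n ln 12 + 12n ln 21 − 12n + O(ln n)
      = 12n (ln 252 − 1) + O(ln n).
Numerically ln(252) − 1 ≈ 4.5294.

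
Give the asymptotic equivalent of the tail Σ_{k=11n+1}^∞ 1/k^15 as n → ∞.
Σ_{k>11n} 1/k^15 ~ 1/(14 · (11n)^14)

Compare to the integral: ∫_{11n}^∞ x^(−15) dx = [−x^(−14)/14]_{11n}^∞ = 1/((15−1)·(11n)^14). Euler-Maclaurin then gives
  Σ_{k>11n} 1/k^15 = ∫_{11n}^∞ dx/x^15 − 1/(2·(11n)^15) + O(1/(11n)^16).
(Equivalently this is ζ(15) − Σ_{k≤11n} 1/k^15.)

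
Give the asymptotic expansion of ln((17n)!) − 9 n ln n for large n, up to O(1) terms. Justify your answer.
ln((17n)!) − 9 n ln n = 8 n ln n + 17(ln 17 − 1) n + (1/2) ln(2π·17n) + O(1/n)

Stirling: ln((17n)!) = 17n ln(17n) − 17n + (1/2) ln(2π·17n) + O(1/n).
Expand 17n ln(17n) = 17n (ln n + ln 17) = 17n ln n + 17n ln 17.
Subtract 9n ln n: leading term is (17 − 9) n ln n = 8 n ln n. The next term is 17n ln 17 − 17n = 17(ln 17 − 1) n. Then the (1/2) ln(2π·17n) correction.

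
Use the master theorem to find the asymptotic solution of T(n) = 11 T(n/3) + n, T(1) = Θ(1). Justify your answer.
T(n) = Θ(n^(log_3 11))

Master theorem: compare f(n) = n to n^(log_3 11) where log_3 11 ≈ 2.183. Since 1 < log_3 11, we have f(n) = O(n^(log_3 11 − ε)) for some ε > 0 — Case 1. Hence T(n) = Θ(n^(log_3 11)).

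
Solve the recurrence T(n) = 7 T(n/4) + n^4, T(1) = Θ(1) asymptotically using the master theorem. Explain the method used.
T(n) = Θ(n^4)

log_4 7 ≈ 1.404. f(n) = n^4 dominates n^(log_4 7) since 4 > 1.404, and the regularity condition a·f(n/b) = 7·(n/4)^4 = (7/256)·n^4 ≤ c·f(n) holds with c = 7/256 ≈ 0.0273 < 1. So this is Case 3: T(n) = Θ(f(n)) = Θ(n^4).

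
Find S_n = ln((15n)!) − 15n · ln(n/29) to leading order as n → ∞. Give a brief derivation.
S_n ~ 15n · (ln 435 − 1) + O(ln n)

Stirling: ln((15n)!) = 15n ln(15n) − 15n + O(ln n).
  S_n = 15n ln(15n) − 15n − 15n ln(n/29) + O(ln n)
      = 15n ln(15n) − 15n ln n + 15n ln 29 − 15n + O(ln n)
      = 15n ln 15 + 15n ln 29 − 15n + O(ln n)
      = 15n (ln 435 − 1) + O(ln n).
Numerically ln(435) − 1 ≈ 5.0753.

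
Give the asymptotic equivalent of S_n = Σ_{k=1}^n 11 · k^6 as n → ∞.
S_n ~ 11 · n^7 / 7

By integral comparison (Euler-Maclaurin), Σ_{k=1}^n 11 · k^6 = 11 · ∫_0^n x^6 dx + O(n^6) = 11 · n^7/7 + O(n^6). (Equivalently, Faulhaber's formula gives the same leading term.)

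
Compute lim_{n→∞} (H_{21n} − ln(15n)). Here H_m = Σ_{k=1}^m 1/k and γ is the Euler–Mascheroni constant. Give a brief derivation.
lim = ln(7/5) + γ

By Euler-Maclaurin, H_m = ln m + γ + O(1/m). So
  H_{21n} − ln(15n) = ln(21n) + γ − ln(15n) + O(1/n)
                       = ln(21/15) + γ + O(1/n).
Hence the limit is ln(21/15) + γ (= ln(7/5)).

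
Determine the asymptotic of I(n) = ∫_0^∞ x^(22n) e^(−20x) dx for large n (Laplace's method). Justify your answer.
I(n) ~ (sqrt(2π·22n) / 20) · (22n/(20e))^(22n)

Write the integrand as exp(22n ln x − 20x) and set f(x) = 22n ln x − 20x. Then f'(x) = 22n/x − 20 = 0 at x* = 22n/20, and f''(x*) = −22n/x*^2 = −20^2/(22n). Laplace's method (interior maximum) gives
  I(n) ~ e^(f(x*)) · sqrt(2π / |f''(x*)|)
        = exp(22n ln(22n/20) − 22n) · sqrt(2π · 22n / 20^2)
        = (22n/20)^(22n) e^(−22n) · sqrt(2π·22n) / 20
        = (sqrt(2π·22n) / 20) · (22n/(20e))^(22n).
This matches Γ(22n+1)/20^(22n+1) with Stirling applied to Γ.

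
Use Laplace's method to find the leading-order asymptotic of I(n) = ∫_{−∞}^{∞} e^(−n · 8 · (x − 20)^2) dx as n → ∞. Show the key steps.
I(n) = sqrt(π/(8n))

Here φ(x) = 8 · (x − 20)^2 has its unique minimum at x* = 20 with φ(x*) = 0 and φ''(x*) = 16. Laplace's method gives
  I(n) ~ e^(−n φ(x*)) · sqrt(2π / (n · φ''(x*))) = sqrt(2π / (16n)) = sqrt(π/(8n)).
This is exact: substituting u = (x − 20)·sqrt(8n) gives I(n) = (1/sqrt(8n)) ∫_{−∞}^{∞} e^(−u^2) du = sqrt(π/(8n)).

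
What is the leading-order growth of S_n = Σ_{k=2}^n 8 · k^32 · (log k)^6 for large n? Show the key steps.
S_n ~ 8 · n^33 · (log n)^6 / 33

By integral comparison, S_n = ∫_1^n 8 · x^32 · (log x)^6 dx + O(n^32 · (log n)^6). For the integral, the leading term of ∫_1^n x^32 (log x)^6 dx is n^33/33 · (log n)^6 (by repeated integration by parts; each step lowers the log-exponent and produces a relatively O(1/log n) correction). Hence S_n ~ 8 · n^33 · (log n)^6 / 33.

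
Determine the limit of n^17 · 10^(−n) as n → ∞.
lim = 0

Exponentials with base > 1 dominate every fixed polynomial: for any fixed c, n^c / 10^n → 0 as n → ∞ (e.g. by the ratio test, or by writing 10^n = e^(n ln 10) and noting e^(n ln 10) / n^c → ∞). Hence n^17 · 10^(−n) = n^17 / 10^n → 0.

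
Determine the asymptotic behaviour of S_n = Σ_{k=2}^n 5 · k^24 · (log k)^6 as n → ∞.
S_n ~ n^25 · (log n)^6 / 5

By integral comparison, S_n = ∫_1^n 5 · x^24 · (log x)^6 dx + O(n^24 · (log n)^6). For the integral, the leading term of ∫_1^n x^24 (log x)^6 dx is n^25/25 · (log n)^6 (by repeated integration by parts; each step lowers the log-exponent and produces a relatively O(1/log n) correction). Hence S_n ~ n^25 · (log n)^6 / 5.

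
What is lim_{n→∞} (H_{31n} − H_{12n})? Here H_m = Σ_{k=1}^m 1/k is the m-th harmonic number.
lim = ln(31/12)

Euler-Maclaurin gives H_m = ln m + γ + 1/(2m) + O(1/m^2). The γ and O(1/m) terms cancel in the difference:
  H_{31n} − H_{12n} = ln(31n) − ln(12n) + O(1/n) = ln(31/12) + O(1/n).
Hence the limit is ln(31/12).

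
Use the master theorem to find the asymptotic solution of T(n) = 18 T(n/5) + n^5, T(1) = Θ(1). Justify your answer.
T(n) = Θ(n^5)

log_5 18 ≈ 1.796. f(n) = n^5 dominates n^(log_5 18) since 5 > 1.796, and the regularity condition a·f(n/b) = 18·(n/5)^5 = (18/3125)·n^5 ≤ c·f(n) holds with c = 18/3125 ≈ 0.00576 < 1. So this is Case 3: T(n) = Θ(f(n)) = Θ(n^5).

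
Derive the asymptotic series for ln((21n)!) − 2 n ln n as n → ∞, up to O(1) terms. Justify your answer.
ln((21n)!) − 2 n ln n = 19 n ln n + 21(ln 21 − 1) n + (1/2) ln(2π·21n) + O(1/n)

Stirling: ln((21n)!) = 21n ln(21n) − 21n + (1/2) ln(2π·21n) + O(1/n).
Expand 21n ln(21n) = 21n (ln n + ln 21) = 21n ln n + 21n ln 21.
Subtract 2n ln n: leading term is (21 − 2) n ln n = 19 n ln n. The next term is 21n ln 21 − 21n = 21(ln 21 − 1) n. Then the (1/2) ln(2π·21n) correction.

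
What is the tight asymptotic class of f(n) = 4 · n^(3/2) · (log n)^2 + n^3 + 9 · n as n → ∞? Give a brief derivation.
f(n) ∈ Θ(n^3)

Compare the terms by growth order. For large n, n^a · (log n)^b dominates n^a' · (log n)^b' iff a > a', or (a = a' and b > b'). Ranking the 3 terms shows the dominant one is n^3. Hence f(n) ∈ Θ(n^3).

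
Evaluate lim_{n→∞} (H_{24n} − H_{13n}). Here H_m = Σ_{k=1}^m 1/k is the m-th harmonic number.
lim = ln(24/13)

Euler-Maclaurin gives H_m = ln m + γ + 1/(2m) + O(1/m^2). The γ and O(1/m) terms cancel in the difference:
  H_{24n} − H_{13n} = ln(24n) − ln(13n) + O(1/n) = ln(24/13) + O(1/n).
Hence the limit is ln(24/13).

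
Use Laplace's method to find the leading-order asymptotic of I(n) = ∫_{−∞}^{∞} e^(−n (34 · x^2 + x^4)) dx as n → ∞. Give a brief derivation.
I(n) ~ sqrt(π/(34n))

φ(x) = 34 · x^2 + x^4 has its unique global minimum at x* = 0 (since φ'(x) = 68x + 4x^3 = 0 only at x = 0 for real x with both coefficients positive, and φ → ∞ as |x| → ∞). At x* = 0, φ(0) = 0 and φ''(0) = 68. Laplace's method then gives
  I(n) ~ sqrt(2π / (n · φ''(0))) · e^(−n φ(0)) = sqrt(2π / (68n)) = sqrt(π/(34n)).
The x^4 term contributes only at subleading order (an O(1/n) relative correction).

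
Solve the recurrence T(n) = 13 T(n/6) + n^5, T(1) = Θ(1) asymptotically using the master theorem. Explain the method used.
T(n) = Θ(n^5)

log_6 13 ≈ 1.432. f(n) = n^5 dominates n^(log_6 13) since 5 > 1.432, and the regularity condition a·f(n/b) = 13·(n/6)^5 = (13/7776)·n^5 ≤ c·f(n) holds with c = 13/7776 ≈ 0.00167 < 1. So this is Case 3: T(n) = Θ(f(n)) = Θ(n^5).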